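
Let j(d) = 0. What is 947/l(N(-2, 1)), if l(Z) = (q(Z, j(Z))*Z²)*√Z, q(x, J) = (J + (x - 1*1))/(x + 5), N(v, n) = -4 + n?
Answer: 947*I*√3/54 ≈ 30.375*I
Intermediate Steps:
q(x, J) = (-1 + J + x)/(5 + x) (q(x, J) = (J + (x - 1))/(5 + x) = (J + (-1 + x))/(5 + x) = (-1 + J + x)/(5 + x))
l(Z) = Z^(5/2)*(-1 + Z)/(5 + Z) (l(Z) = (((-1 + 0 + Z)/(5 + Z))*Z²)*√Z = (((-1 + Z)/(5 + Z))*Z²)*√Z = (Z²*(-1 + Z)/(5 + Z))*√Z = Z^(5/2)*(-1 + Z)/(5 + Z))
947/l(N(-2, 1)) = 947/(((-4 + 1)^(5/2)*(-1 + (-4 + 1))/(5 + (-4 + 1)))) = 947/(((-3)^(5/2)*(-1 - 3)/(5 - 3))) = 947/(((9*I*√3)*(-4)/2)) = 947/(((9*I*√3)*(½)*(-4))) = 947/((-18*I*√3)) = 947*(I*√3/54) = 947*I*√3/54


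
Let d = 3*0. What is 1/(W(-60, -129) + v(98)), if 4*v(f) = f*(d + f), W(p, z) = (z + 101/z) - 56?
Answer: 129/285763 ≈ 0.00045142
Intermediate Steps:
d = 0
W(p, z) = -56 + z + 101/z
v(f) = f²/4 (v(f) = (f*(0 + f))/4 = (f*f)/4 = f²/4)
1/(W(-60, -129) + v(98)) = 1/((-56 - 129 + 101/(-129)) + (¼)*98²) = 1/((-56 - 129 + 101*(-1/129)) + (¼)*9604) = 1/((-56 - 129 - 101/129) + 2401) = 1/(-23966/129 + 2401) = 1/(285763/129) = 129/285763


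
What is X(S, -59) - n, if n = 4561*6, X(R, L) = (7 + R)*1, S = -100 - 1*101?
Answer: -27560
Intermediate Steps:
S = -201 (S = -100 - 101 = -201)
X(R, L) = 7 + R
n = 27366
X(S, -59) - n = (7 - 201) - 1*27366 = -194 - 27366 = -27560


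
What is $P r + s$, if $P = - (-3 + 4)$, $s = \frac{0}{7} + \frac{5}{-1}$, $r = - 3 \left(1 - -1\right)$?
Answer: $1$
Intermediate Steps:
$r = -6$ ($r = - 3 \left(1 + 1\right) = \left(-3\right) 2 = -6$)
$s = -5$ ($s = 0 \cdot \frac{1}{7} + 5 \left(-1\right) = 0 - 5 = -5$)
$P = -1$ ($P = \left(-1\right) 1 = -1$)
$P r + s = \left(-1\right) \left(-6\right) - 5 = 6 - 5 = 1$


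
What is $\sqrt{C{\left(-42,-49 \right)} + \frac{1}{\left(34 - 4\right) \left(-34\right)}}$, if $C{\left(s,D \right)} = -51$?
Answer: $\frac{i \sqrt{13265355}}{510} \approx 7.1415 i$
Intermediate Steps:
$\sqrt{C{\left(-42,-49 \right)} + \frac{1}{\left(34 - 4\right) \left(-34\right)}} = \sqrt{-51 + \frac{1}{\left(34 - 4\right) \left(-34\right)}} = \sqrt{-51 + \frac{1}{30 \left(-34\right)}} = \sqrt{-51 + \frac{1}{-1020}} = \sqrt{-51 - \frac{1}{1020}} = \sqrt{- \frac{52021}{1020}} = \frac{i \sqrt{13265355}}{510}$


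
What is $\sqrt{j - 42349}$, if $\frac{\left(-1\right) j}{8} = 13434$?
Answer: $i \sqrt{149821} \approx 387.07 i$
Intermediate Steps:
$j = -107472$ ($j = \left(-8\right) 13434 = -107472$)
$\sqrt{j - 42349} = \sqrt{-107472 - 42349} = \sqrt{-149821} = i \sqrt{149821}$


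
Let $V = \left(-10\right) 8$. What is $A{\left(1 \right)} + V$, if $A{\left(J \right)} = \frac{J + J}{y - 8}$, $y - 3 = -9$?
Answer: $- \frac{561}{7} \approx -80.143$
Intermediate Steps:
$V = -80$
$y = -6$ ($y = 3 - 9 = -6$)
$A{\left(J \right)} = - \frac{J}{7}$ ($A{\left(J \right)} = \frac{J + J}{-6 - 8} = \frac{2 J}{-14} = 2 J \left(- \frac{1}{14}\right) = - \frac{J}{7}$)
$A{\left(1 \right)} + V = \left(- \frac{1}{7}\right) 1 - 80 = - \frac{1}{7} - 80 = - \frac{561}{7}$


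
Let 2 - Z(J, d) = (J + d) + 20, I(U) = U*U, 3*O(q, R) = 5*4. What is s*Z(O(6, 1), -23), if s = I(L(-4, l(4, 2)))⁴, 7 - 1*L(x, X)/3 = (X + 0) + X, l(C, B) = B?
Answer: -71744535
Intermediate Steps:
O(q, R) = 20/3 (O(q, R) = (5*4)/3 = (⅓)*20 = 20/3)
L(x, X) = 21 - 6*X (L(x, X) = 21 - 3*((X + 0) + X) = 21 - 3*(X + X) = 21 - 6*X)
I(U) = U²
s = 43046721 (s = ((21 - 6*2)²)⁴ = ((21 - 12)²)⁴ = (9²)⁴ = 81⁴ = 43046721)
Z(J, d) = -18 - J - d (Z(J, d) = 2 - ((J + d) + 20) = 2 - (20 + J + d) = 2 + (-20 - J - d) = -18 - J - d)
s*Z(O(6, 1), -23) = 43046721*(-18 - 1*20/3 - 1*(-23)) = 43046721*(-18 - 20/3 + 23) = 43046721*(-5/3) = -71744535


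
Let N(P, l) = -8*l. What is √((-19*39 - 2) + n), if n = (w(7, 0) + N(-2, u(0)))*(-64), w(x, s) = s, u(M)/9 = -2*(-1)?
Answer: √8473 ≈ 92.049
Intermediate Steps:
u(M) = 18 (u(M) = 9*(-2*(-1)) = 9*2 = 18)
n = 9216 (n = (0 - 8*18)*(-64) = (0 - 144)*(-64) = -144*(-64) = 9216)
√((-19*39 - 2) + n) = √((-19*39 - 2) + 9216) = √((-741 - 2) + 9216) = √(-743 + 9216) = √8473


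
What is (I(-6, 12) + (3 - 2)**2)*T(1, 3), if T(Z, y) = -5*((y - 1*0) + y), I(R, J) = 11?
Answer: -360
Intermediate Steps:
T(Z, y) = -10*y (T(Z, y) = -5*((y + 0) + y) = -5*(y + y) = -10*y)
(I(-6, 12) + (3 - 2)**2)*T(1, 3) = (11 + (3 - 2)**2)*(-10*3) = (11 + 1**2)*(-30) = (11 + 1)*(-30) = 12*(-30) = -360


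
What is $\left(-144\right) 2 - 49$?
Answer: $-337$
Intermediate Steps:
$\left(-144\right) 2 - 49 = -288 - 49 = -337$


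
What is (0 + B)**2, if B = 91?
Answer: 8281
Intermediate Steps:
(0 + B)**2 = (0 + 91)**2 = 91**2 = 8281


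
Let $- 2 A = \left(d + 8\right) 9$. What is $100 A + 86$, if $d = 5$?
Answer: $-5764$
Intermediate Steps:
$A = - \frac{117}{2}$ ($A = - \frac{\left(5 + 8\right) 9}{2} = - \frac{13 \cdot 9}{2} = \left(- \frac{1}{2}\right) 117 = - \frac{117}{2} \approx -58.5$)
$100 A + 86 = 100 \left(- \frac{117}{2}\right) + 86 = -5850 + 86 = -5764$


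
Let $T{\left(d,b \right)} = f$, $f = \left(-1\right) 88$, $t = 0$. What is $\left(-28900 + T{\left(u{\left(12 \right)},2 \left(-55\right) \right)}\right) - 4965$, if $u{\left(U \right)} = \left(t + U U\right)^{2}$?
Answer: $-33953$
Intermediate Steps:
$u{\left(U \right)} = U^{4}$ ($u{\left(U \right)} = \left(0 + U U\right)^{2} = \left(0 + U^{2}\right)^{2} = \left(U^{2}\right)^{2} = U^{4}$)
$f = -88$
$T{\left(d,b \right)} = -88$
$\left(-28900 + T{\left(u{\left(12 \right)},2 \left(-55\right) \right)}\right) - 4965 = \left(-28900 - 88\right) - 4965 = -28988 + \left(-16265 + 11300\right) = -28988 - 4965 = -33953$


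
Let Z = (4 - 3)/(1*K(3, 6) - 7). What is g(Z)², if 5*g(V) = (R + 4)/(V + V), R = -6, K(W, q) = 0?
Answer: 49/25 ≈ 1.9600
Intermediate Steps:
Z = -⅐ (Z = (4 - 3)/(1*0 - 7) = 1/(0 - 7) = 1/(-7) = 1*(-⅐) = -⅐ ≈ -0.14286)
g(V) = -1/(5*V) (g(V) = ((-6 + 4)/(V + V))/5 = (-2*1/(2*V))/5 = (-1/V)/5 = -1/(5*V))
g(Z)² = (-1/(5*(-⅐)))² = (-⅕*(-7))² = (7/5)² = 49/25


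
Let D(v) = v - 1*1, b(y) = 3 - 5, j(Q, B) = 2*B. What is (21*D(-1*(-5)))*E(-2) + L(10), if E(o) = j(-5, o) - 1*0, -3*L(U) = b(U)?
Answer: -1006/3 ≈ -335.33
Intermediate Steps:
b(y) = -2
L(U) = ⅔ (L(U) = -⅓*(-2) = ⅔)
D(v) = -1 + v (D(v) = v - 1 = -1 + v)
E(o) = 2*o (E(o) = 2*o - 1*0 = 2*o + 0 = 2*o)
(21*D(-1*(-5)))*E(-2) + L(10) = (21*(-1 - 1*(-5)))*(2*(-2)) + ⅔ = (21*(-1 + 5))*(-4) + ⅔ = (21*4)*(-4) + ⅔ = 84*(-4) + ⅔ = -336 + ⅔ = -1006/3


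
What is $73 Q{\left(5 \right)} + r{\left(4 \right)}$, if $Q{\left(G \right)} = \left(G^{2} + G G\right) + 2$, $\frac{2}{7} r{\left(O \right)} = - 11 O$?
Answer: $3642$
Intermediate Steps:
$r{\left(O \right)} = - \frac{77 O}{2}$ ($r{\left(O \right)} = \frac{7 \left(- 11 O\right)}{2} = - \frac{77 O}{2}$)
$Q{\left(G \right)} = 2 + 2 G^{2}$ ($Q{\left(G \right)} = \left(G^{2} + G^{2}\right) + 2 = 2 G^{2} + 2 = 2 + 2 G^{2}$)
$73 Q{\left(5 \right)} + r{\left(4 \right)} = 73 \left(2 + 2 \cdot 5^{2}\right) - 154 = 73 \left(2 + 2 \cdot 25\right) - 154 = 73 \left(2 + 50\right) - 154 = 73 \cdot 52 - 154 = 3796 - 154 = 3642$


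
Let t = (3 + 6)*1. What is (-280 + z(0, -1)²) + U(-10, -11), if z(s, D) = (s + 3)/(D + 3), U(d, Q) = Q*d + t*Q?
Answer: -1067/4 ≈ -266.75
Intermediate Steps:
t = 9 (t = 9*1 = 9)
U(d, Q) = 9*Q + Q*d (U(d, Q) = Q*d + 9*Q = 9*Q + Q*d)
z(s, D) = (3 + s)/(3 + D)
(-280 + z(0, -1)²) + U(-10, -11) = (-280 + ((3 + 0)/(3 - 1))²) - 11*(9 - 10) = (-280 + (3/2)²) - 11*(-1) = (-280 + ((½)*3)²) + 11 = (-280 + (3/2)²) + 11 = (-280 + 9/4) + 11 = -1111/4 + 11 = -1067/4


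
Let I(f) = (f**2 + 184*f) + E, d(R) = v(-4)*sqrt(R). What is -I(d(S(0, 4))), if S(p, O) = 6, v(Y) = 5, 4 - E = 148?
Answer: -6 - 920*sqrt(6) ≈ -2259.5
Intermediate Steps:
E = -144 (E = 4 - 1*148 = 4 - 148 = -144)
d(R) = 5*sqrt(R)
I(f) = -144 + f**2 + 184*f (I(f) = (f**2 + 184*f) - 144 = -144 + f**2 + 184*f)
-I(d(S(0, 4))) = -(-144 + (5*sqrt(6))**2 + 184*(5*sqrt(6))) = -(-144 + 150 + 920*sqrt(6)) = -(6 + 920*sqrt(6)) = -6 - 920*sqrt(6)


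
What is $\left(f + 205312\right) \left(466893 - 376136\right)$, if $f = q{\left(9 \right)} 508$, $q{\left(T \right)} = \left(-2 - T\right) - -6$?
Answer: $18402978404$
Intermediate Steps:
$q{\left(T \right)} = 4 - T$ ($q{\left(T \right)} = \left(-2 - T\right) + 6 = 4 - T$)
$f = -2540$ ($f = \left(4 - 9\right) 508 = \left(-5\right) 508 = -2540$)
$\left(f + 205312\right) \left(466893 - 376136\right) = \left(-2540 + 205312\right) \left(466893 - 376136\right) = 202772 \cdot 90757 = 18402978404$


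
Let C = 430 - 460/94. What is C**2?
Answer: 399200400/2209 ≈ 1.8072e+5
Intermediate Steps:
C = 19980/47 (C = 430 - 460/94 = 430 - 1*230/47 = 430 - 230/47 = 19980/47 ≈ 425.11)
C**2 = (19980/47)**2 = 399200400/2209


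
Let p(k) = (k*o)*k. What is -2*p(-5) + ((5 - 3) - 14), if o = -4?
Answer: 188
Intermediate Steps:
p(k) = -4*k**2 (p(k) = (k*(-4))*k = (-4*k)*k = -4*k**2)
-2*p(-5) + ((5 - 3) - 14) = -(-8)*(-5)**2 + ((5 - 3) - 14) = -(-8)*25 + (2 - 14) = -2*(-100) - 12 = 200 - 12 = 188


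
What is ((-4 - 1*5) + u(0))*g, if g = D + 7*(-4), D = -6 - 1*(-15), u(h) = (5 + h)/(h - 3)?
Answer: 608/3 ≈ 202.67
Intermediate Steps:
u(h) = (5 + h)/(-3 + h)
D = 9 (D = -6 + 15 = 9)
g = -19 (g = 9 + 7*(-4) = 9 - 28 = -19)
((-4 - 1*5) + u(0))*g = ((-4 - 1*5) + (5 + 0)/(-3 + 0))*(-19) = ((-4 - 5) + 5/(-3))*(-19) = (-9 - ⅓*5)*(-19) = (-9 - 5/3)*(-19) = -32/3*(-19) = 608/3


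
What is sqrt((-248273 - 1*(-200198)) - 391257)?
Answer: 2*I*sqrt(109833) ≈ 662.82*I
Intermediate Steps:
sqrt((-248273 - 1*(-200198)) - 391257) = sqrt((-248273 + 200198) - 391257) = sqrt(-48075 - 391257) = sqrt(-439332) = 2*I*sqrt(109833)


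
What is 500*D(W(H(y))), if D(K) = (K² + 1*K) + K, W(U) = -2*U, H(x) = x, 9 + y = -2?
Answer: 264000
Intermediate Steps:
y = -11 (y = -9 - 2 = -11)
D(K) = K² + 2*K (D(K) = (K² + K) + K = (K + K²) + K = K² + 2*K)
500*D(W(H(y))) = 500*((-2*(-11))*(2 - 2*(-11))) = 500*(22*(2 + 22)) = 500*(22*24) = 500*528 = 264000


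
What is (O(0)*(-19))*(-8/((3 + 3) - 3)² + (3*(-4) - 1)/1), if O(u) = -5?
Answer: -11875/9 ≈ -1319.4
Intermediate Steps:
(O(0)*(-19))*(-8/((3 + 3) - 3)² + (3*(-4) - 1)/1) = (-5*(-19))*(-8/((3 + 3) - 3)² + (3*(-4) - 1)/1) = 95*(-8/(6 - 3)² + (-12 - 1)*1) = 95*(-8/(3²) - 13*1) = 95*(-8/9 - 13) = 95*(-125/9) = -11875/9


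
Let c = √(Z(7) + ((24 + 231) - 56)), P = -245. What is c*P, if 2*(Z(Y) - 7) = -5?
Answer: -245*√814/2 ≈ -3495.0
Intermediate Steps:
Z(Y) = 9/2 (Z(Y) = 7 + (½)*(-5) = 7 - 5/2 = 9/2)
c = √814/2 (c = √(9/2 + ((24 + 231) - 56)) = √(9/2 + (255 - 56)) = √(9/2 + 199) = √(407/2) = √814/2 ≈ 14.265)
c*P = (√814/2)*(-245) = -245*√814/2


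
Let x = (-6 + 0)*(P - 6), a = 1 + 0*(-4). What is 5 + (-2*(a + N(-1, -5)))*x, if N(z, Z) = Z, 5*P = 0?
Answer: 293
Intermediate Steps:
P = 0 (P = (⅕)*0 = 0)
a = 1 (a = 1 + 0 = 1)
x = 36 (x = (-6 + 0)*(0 - 6) = -6*(-6) = 36)
5 + (-2*(a + N(-1, -5)))*x = 5 - 2*(1 - 5)*36 = 5 - 2*(-4)*36 = 5 + 8*36 = 5 + 288 = 293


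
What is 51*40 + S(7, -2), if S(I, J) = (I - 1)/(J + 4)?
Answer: 2043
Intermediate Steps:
S(I, J) = (-1 + I)/(4 + J)
51*40 + S(7, -2) = 51*40 + (-1 + 7)/(4 - 2) = 2040 + 6/2 = 2040 + (1/2)*6 = 2040 + 3 = 2043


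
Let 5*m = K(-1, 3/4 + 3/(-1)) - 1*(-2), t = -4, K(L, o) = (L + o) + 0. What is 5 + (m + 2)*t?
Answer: -2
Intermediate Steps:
K(L, o) = L + o
m = -¼ (m = ((-1 + (3/4 + 3/(-1))) - 1*(-2))/5 = ((-1 + (3*(¼) + 3*(-1))) + 2)/5 = ((-1 + (¾ - 3)) + 2)/5 = ((-1 - 9/4) + 2)/5 = (-13/4 + 2)/5 = (⅕)*(-5/4) = -¼ ≈ -0.25000)
5 + (m + 2)*t = 5 + (-¼ + 2)*(-4) = 5 + (7/4)*(-4) = 5 - 7 = -2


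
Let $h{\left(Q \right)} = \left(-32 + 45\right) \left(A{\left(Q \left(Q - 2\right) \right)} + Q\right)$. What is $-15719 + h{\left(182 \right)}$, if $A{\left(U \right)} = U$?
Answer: $412527$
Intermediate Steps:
$h{\left(Q \right)} = 13 Q + 13 Q \left(-2 + Q\right)$ ($h{\left(Q \right)} = \left(-32 + 45\right) \left(Q \left(Q - 2\right) + Q\right) = 13 \left(Q \left(-2 + Q\right) + Q\right) = 13 \left(Q + Q \left(-2 + Q\right)\right) = 13 Q + 13 Q \left(-2 + Q\right)$)
$-15719 + h{\left(182 \right)} = -15719 + 13 \cdot 182 \left(-1 + 182\right) = -15719 + 13 \cdot 182 \cdot 181 = -15719 + 428246 = 412527$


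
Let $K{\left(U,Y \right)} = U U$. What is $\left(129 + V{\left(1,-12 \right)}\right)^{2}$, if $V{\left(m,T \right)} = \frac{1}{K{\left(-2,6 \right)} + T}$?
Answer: $\frac{1062961}{64} \approx 16609.0$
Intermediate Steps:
$K{\left(U,Y \right)} = U^{2}$
$V{\left(m,T \right)} = \frac{1}{4 + T}$ ($V{\left(m,T \right)} = \frac{1}{\left(-2\right)^{2} + T} = \frac{1}{4 + T}$)
$\left(129 + V{\left(1,-12 \right)}\right)^{2} = \left(129 + \frac{1}{4 - 12}\right)^{2} = \left(129 + \frac{1}{-8}\right)^{2} = \left(129 - \frac{1}{8}\right)^{2} = \left(\frac{1031}{8}\right)^{2} = \frac{1062961}{64}$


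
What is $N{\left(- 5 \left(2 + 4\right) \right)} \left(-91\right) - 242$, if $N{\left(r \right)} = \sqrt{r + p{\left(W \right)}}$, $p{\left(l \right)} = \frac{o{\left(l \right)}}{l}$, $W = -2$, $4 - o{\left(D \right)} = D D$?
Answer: $-242 - 91 i \sqrt{30} \approx -242.0 - 498.43 i$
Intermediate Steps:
$o{\left(D \right)} = 4 - D^{2}$ ($o{\left(D \right)} = 4 - D D = 4 - D^{2}$)
$p{\left(l \right)} = \frac{4 - l^{2}}{l}$
$N{\left(r \right)} = \sqrt{r}$ ($N{\left(r \right)} = \sqrt{r + \left(\left(-1\right) \left(-2\right) + \frac{4}{-2}\right)} = \sqrt{r + \left(2 + 4 \left(- \frac{1}{2}\right)\right)} = \sqrt{r + \left(2 - 2\right)} = \sqrt{r + 0} = \sqrt{r}$)
$N{\left(- 5 \left(2 + 4\right) \right)} \left(-91\right) - 242 = \sqrt{- 5 \left(2 + 4\right)} \left(-91\right) - 242 = \sqrt{\left(-5\right) 6} \left(-91\right) - 242 = \sqrt{-30} \left(-91\right) - 242 = i \sqrt{30} \left(-91\right) - 242 = - 91 i \sqrt{30} - 242 = -242 - 91 i \sqrt{30}$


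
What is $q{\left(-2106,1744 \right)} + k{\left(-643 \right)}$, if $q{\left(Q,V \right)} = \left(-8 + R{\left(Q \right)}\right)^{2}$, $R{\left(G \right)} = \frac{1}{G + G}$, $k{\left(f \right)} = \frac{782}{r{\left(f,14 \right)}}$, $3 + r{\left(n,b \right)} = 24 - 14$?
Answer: $\frac{21821832871}{124186608} \approx 175.72$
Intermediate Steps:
$r{\left(n,b \right)} = 7$ ($r{\left(n,b \right)} = -3 + \left(24 - 14\right) = -3 + 10 = 7$)
$k{\left(f \right)} = \frac{782}{7}$
$R{\left(G \right)} = \frac{1}{2 G}$
$q{\left(Q,V \right)} = \left(-8 + \frac{1}{2 Q}\right)^{2}$
$q{\left(-2106,1744 \right)} + k{\left(-643 \right)} = \frac{\left(-1 + 16 \left(-2106\right)\right)^{2}}{4 \cdot 4435236} + \frac{782}{7} = \frac{1}{4} \cdot \frac{1}{4435236} \left(-1 - 33696\right)^{2} + \frac{782}{7} = \frac{1}{4} \cdot \frac{1}{4435236} \left(-33697\right)^{2} + \frac{782}{7} = \frac{1}{4} \cdot \frac{1}{4435236} \cdot 1135487809 + \frac{782}{7} = \frac{1135487809}{17740944} + \frac{782}{7} = \frac{21821832871}{124186608}$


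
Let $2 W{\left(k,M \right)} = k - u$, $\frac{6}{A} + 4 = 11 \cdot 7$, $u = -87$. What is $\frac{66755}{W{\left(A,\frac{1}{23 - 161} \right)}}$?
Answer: $\frac{749710}{489} \approx 1533.1$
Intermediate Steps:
$A = \frac{6}{73}$ ($A = \frac{6}{-4 + 11 \cdot 7} = \frac{6}{-4 + 77} = \frac{6}{73} \approx 0.082192$)
$W{\left(k,M \right)} = \frac{87}{2} + \frac{k}{2}$ ($W{\left(k,M \right)} = \frac{k - -87}{2} = \frac{k + 87}{2} = \frac{87 + k}{2} = \frac{87}{2} + \frac{k}{2}$)
$\frac{66755}{W{\left(A,\frac{1}{23 - 161} \right)}} = \frac{66755}{\frac{87}{2} + \frac{1}{2} \cdot \frac{6}{73}} = \frac{66755}{\frac{87}{2} + \frac{3}{73}} = \frac{66755}{\frac{6357}{146}} = 66755 \cdot \frac{146}{6357} = \frac{749710}{489}$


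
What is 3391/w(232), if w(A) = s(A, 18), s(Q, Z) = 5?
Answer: 3391/5 ≈ 678.20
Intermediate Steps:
w(A) = 5
3391/w(232) = 3391/5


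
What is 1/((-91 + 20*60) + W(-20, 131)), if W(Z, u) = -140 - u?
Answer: 1/838 ≈ 0.0011933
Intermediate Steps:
1/((-91 + 20*60) + W(-20, 131)) = 1/((-91 + 20*60) + (-140 - 1*131)) = 1/((-91 + 1200) + (-140 - 131)) = 1/(1109 - 271) = 1/838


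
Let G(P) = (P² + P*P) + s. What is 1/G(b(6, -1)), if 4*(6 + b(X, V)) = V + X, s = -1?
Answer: 8/353 ≈ 0.022663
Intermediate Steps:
b(X, V) = -6 + V/4 + X/4 (b(X, V) = -6 + (V + X)/4 = -6 + (V/4 + X/4) = -6 + V/4 + X/4)
G(P) = -1 + 2*P² (G(P) = (P² + P*P) - 1 = (P² + P²) - 1 = 2*P² - 1 = -1 + 2*P²)
1/G(b(6, -1)) = 1/(-1 + 2*(-6 + (¼)*(-1) + (¼)*6)²) = 1/(-1 + 2*(-6 - ¼ + 3/2)²) = 1/(-1 + 2*(-19/4)²) = 1/(-1 + 2*(361/16)) = 1/(-1 + 361/8) = 1/(353/8) = 8/353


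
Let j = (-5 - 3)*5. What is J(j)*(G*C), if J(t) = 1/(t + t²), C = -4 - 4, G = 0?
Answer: 0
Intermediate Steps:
C = -8
j = -40 (j = -8*5 = -40)
J(j)*(G*C) = (1/((-40)*(1 - 40)))*(0*(-8)) = -1/40/(-39)*0 = -1/40*(-1/39)*0 = (1/1560)*0 = 0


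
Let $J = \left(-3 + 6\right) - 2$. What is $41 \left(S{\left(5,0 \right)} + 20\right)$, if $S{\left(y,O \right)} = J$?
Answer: $861$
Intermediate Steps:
$J = 1$ ($J = 3 - 2 = 1$)
$S{\left(y,O \right)} = 1$
$41 \left(S{\left(5,0 \right)} + 20\right) = 41 \left(1 + 20\right) = 41 \cdot 21 = 861$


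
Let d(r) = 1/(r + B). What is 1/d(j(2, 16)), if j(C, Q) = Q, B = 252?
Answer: 268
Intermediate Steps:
d(r) = 1/(252 + r) (d(r) = 1/(r + 252) = 1/(252 + r))
1/d(j(2, 16)) = 1/(1/(252 + 16)) = 1/(1/268) = 268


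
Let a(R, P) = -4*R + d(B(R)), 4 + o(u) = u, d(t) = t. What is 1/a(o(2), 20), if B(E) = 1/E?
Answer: 2/15 ≈ 0.13333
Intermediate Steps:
B(E) = 1/E
o(u) = -4 + u
a(R, P) = 1/R - 4*R (a(R, P) = -4*R + 1/R = 1/R - 4*R)
1/a(o(2), 20) = 1/(1/(-4 + 2) - 4*(-4 + 2)) = 1/(1/(-2) - 4*(-2)) = 1/(-½ + 8) = 1/(15/2) = 2/15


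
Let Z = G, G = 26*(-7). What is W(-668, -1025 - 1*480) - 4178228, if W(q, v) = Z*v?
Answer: -3904318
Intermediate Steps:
G = -182
Z = -182
W(q, v) = -182*v
W(-668, -1025 - 1*480) - 4178228 = -182*(-1025 - 1*480) - 4178228 = -182*(-1025 - 480) - 4178228 = -182*(-1505) - 4178228 = 273910 - 4178228 = -3904318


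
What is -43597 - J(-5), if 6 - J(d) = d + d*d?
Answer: -43583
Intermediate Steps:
J(d) = 6 - d - d² (J(d) = 6 - (d + d*d) = 6 - (d + d²) = 6 + (-d - d²) = 6 - d - d²)
-43597 - J(-5) = -43597 - (6 - 1*(-5) - 1*(-5)²) = -43597 - (6 + 5 - 1*25) = -43597 - (6 + 5 - 25) = -43597 - 1*(-14) = -43597 + 14 = -43583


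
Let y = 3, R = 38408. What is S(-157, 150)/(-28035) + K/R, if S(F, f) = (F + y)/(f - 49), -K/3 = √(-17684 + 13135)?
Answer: 22/404505 - 3*I*√4549/38408 ≈ 5.4387e-5 - 0.0052681*I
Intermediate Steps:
K = -3*I*√4549 (K = -3*√(-17684 + 13135) = -3*I*√4549 ≈ -202.34*I)
S(F, f) = (3 + F)/(-49 + f) (S(F, f) = (F + 3)/(f - 49) = (3 + F)/(-49 + f))
S(-157, 150)/(-28035) + K/R = ((3 - 157)/(-49 + 150))/(-28035) - 3*I*√4549/38408 = (-154/101)*(-1/28035) - 3*I*√4549*(1/38408) = ((1/101)*(-154))*(-1/28035) - 3*I*√4549/38408 = -154/101*(-1/28035) - 3*I*√4549/38408 = 22/404505 - 3*I*√4549/38408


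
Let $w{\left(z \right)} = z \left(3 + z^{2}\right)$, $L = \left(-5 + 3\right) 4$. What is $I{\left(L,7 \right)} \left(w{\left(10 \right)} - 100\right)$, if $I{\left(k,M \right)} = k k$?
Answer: $59520$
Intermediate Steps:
$L = -8$ ($L = \left(-2\right) 4 = -8$)
$I{\left(k,M \right)} = k^{2}$
$I{\left(L,7 \right)} \left(w{\left(10 \right)} - 100\right) = \left(-8\right)^{2} \left(10 \left(3 + 10^{2}\right) - 100\right) = 64 \left(10 \left(3 + 100\right) - 100\right) = 64 \left(10 \cdot 103 - 100\right) = 64 \left(1030 - 100\right) = 64 \cdot 930 = 59520$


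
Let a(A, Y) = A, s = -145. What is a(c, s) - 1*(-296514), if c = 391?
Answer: 296905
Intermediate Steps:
a(c, s) - 1*(-296514) = 391 - 1*(-296514) = 391 + 296514 = 296905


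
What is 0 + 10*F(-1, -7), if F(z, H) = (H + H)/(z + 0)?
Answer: 140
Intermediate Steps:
F(z, H) = 2*H/z (F(z, H) = (2*H)/z = 2*H/z)
0 + 10*F(-1, -7) = 0 + 10*(2*(-7)/(-1)) = 0 + 10*(2*(-7)*(-1)) = 0 + 10*14 = 0 + 140 = 140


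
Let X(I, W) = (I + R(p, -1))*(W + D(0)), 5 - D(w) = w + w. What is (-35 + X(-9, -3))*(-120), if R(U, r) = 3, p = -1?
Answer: 5640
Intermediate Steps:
D(w) = 5 - 2*w (D(w) = 5 - (w + w) = 5 - 2*w)
X(I, W) = (3 + I)*(5 + W) (X(I, W) = (I + 3)*(W + (5 - 2*0)) = (3 + I)*(W + (5 + 0)) = (3 + I)*(W + 5) = (3 + I)*(5 + W))
(-35 + X(-9, -3))*(-120) = (-35 + (15 + 3*(-3) + 5*(-9) - 9*(-3)))*(-120) = (-35 + (15 - 9 - 45 + 27))*(-120) = (-35 - 12)*(-120) = -47*(-120) = 5640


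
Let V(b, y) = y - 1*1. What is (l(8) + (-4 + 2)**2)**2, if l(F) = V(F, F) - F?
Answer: 9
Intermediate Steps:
V(b, y) = -1 + y (V(b, y) = y - 1 = -1 + y)
l(F) = -1 (l(F) = (-1 + F) - F = -1)
(l(8) + (-4 + 2)**2)**2 = (-1 + (-4 + 2)**2)**2 = (-1 + (-2)**2)**2 = (-1 + 4)**2 = 3**2 = 9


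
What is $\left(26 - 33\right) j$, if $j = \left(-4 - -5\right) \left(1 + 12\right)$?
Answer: $-91$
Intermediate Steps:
$j = 13$ ($j = \left(-4 + 5\right) 13 = 1 \cdot 13 = 13$)
$\left(26 - 33\right) j = \left(26 - 33\right) 13 = \left(-7\right) 13 = -91$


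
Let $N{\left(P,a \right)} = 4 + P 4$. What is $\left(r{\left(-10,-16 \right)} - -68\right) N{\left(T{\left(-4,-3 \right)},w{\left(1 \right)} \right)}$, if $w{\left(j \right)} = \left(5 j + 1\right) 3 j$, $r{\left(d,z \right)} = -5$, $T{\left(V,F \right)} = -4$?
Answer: $-756$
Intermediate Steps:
$w{\left(j \right)} = j \left(3 + 15 j\right)$ ($w{\left(j \right)} = \left(1 + 5 j\right) 3 j = \left(3 + 15 j\right) j = j \left(3 + 15 j\right)$)
$N{\left(P,a \right)} = 4 + 4 P$
$\left(r{\left(-10,-16 \right)} - -68\right) N{\left(T{\left(-4,-3 \right)},w{\left(1 \right)} \right)} = \left(-5 - -68\right) \left(4 + 4 \left(-4\right)\right) = \left(-5 + 68\right) \left(4 - 16\right) = 63 \left(-12\right) = -756$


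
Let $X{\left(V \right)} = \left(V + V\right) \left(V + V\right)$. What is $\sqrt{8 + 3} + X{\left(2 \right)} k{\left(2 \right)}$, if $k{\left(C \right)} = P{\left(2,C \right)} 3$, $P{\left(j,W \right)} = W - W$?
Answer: $\sqrt{11} \approx 3.3166$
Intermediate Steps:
$P{\left(j,W \right)} = 0$
$k{\left(C \right)} = 0$ ($k{\left(C \right)} = 0 \cdot 3 = 0$)
$X{\left(V \right)} = 4 V^{2}$ ($X{\left(V \right)} = 2 V 2 V = 4 V^{2}$)
$\sqrt{8 + 3} + X{\left(2 \right)} k{\left(2 \right)} = \sqrt{8 + 3} + 4 \cdot 2^{2} \cdot 0 = \sqrt{11} + 4 \cdot 4 \cdot 0 = \sqrt{11} + 16 \cdot 0 = \sqrt{11} + 0 = \sqrt{11}$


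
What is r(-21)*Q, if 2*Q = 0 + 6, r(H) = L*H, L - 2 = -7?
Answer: 315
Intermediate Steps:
L = -5 (L = 2 - 7 = -5)
r(H) = -5*H
Q = 3 (Q = (0 + 6)/2 = (½)*6 = 3)
r(-21)*Q = -5*(-21)*3 = 105*3 = 315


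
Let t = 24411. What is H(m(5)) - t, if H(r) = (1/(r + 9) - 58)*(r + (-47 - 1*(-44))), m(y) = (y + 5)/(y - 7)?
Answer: -23949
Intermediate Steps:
m(y) = (5 + y)/(-7 + y)
H(r) = (-58 + 1/(9 + r))*(-3 + r) (H(r) = (1/(9 + r) - 58)*(r + (-47 + 44)) = (-58 + 1/(9 + r))*(r - 3) = (-58 + 1/(9 + r))*(-3 + r))
H(m(5)) - t = (1563 - 347*(5 + 5)/(-7 + 5) - 58*(5 + 5)²/(-7 + 5)²)/(9 + (5 + 5)/(-7 + 5)) - 1*24411 = (1563 - 347*10/(-2) - 58*(10/(-2))²)/(9 + 10/(-2)) - 24411 = (1563 - (-347)*10/2 - 58*(-½*10)²)/(9 - ½*10) - 24411 = (1563 - 347*(-5) - 58*(-5)²)/(9 - 5) - 24411 = (1563 + 1735 - 58*25)/4 - 24411 = (1563 + 1735 - 1450)/4 - 24411 = (¼)*1848 - 24411 = 462 - 24411 = -23949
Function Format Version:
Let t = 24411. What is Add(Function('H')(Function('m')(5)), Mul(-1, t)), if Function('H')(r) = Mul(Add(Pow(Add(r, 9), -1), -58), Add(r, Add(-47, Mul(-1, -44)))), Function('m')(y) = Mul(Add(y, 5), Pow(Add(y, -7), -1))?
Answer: -23949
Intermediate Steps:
Function('m')(y) = Mul(Pow(Add(-7, y), -1), Add(5, y)) (Function('m')(y) = Mul(Add(5, y), Pow(Add(-7, y), -1)) = Mul(Pow(Add(-7, y), -1), Add(5, y)))
Function('H')(r) = Mul(Add(-58, Pow(Add(9, r), -1)), Add(-3, r)) (Function('H')(r) = Mul(Add(Pow(Add(9, r), -1), -58), Add(r, Add(-47, 44))) = Mul(Add(-58, Pow(Add(9, r), -1)), Add(r, -3)) = Mul(Add(-58, Pow(Add(9, r), -1)), Add(-3, r)))
Add(Function('H')(Function('m')(5)), Mul(-1, t)) = Add(Mul(Pow(Add(9, Mul(Pow(Add(-7, 5), -1), Add(5, 5))), -1), Add(1563, Mul(-347, Mul(Pow(Add(-7, 5), -1), Add(5, 5))), Mul(-58, Pow(Mul(Pow(Add(-7, 5), -1), Add(5, 5)), 2)))), Mul(-1, 24411)) = Add(Mul(Pow(Add(9, Mul(Pow(-2, -1), 10)), -1), Add(1563, Mul(-347, Mul(Pow(-2, -1), 10)), Mul(-58, Pow(Mul(Pow(-2, -1), 10), 2)))), -24411) = Add(Mul(Pow(Add(9, Mul(Rational(-1, 2), 10)), -1), Add(1563, Mul(-347, Mul(Rational(-1, 2), 10)), Mul(-58, Pow(Mul(Rational(-1, 2), 10), 2)))), -24411) = Add(Mul(Pow(Add(9, -5), -1), Add(1563, Mul(-347, -5), Mul(-58, Pow(-5, 2)))), -24411) = Add(Mul(Pow(4, -1), Add(1563, 1735, Mul(-58, 25))), -24411) = Add(Mul(Rational(1, 4), Add(1563, 1735, -1450)), -24411) = Add(Mul(Rational(1, 4), 1848), -24411) = Add(462, -24411) = -23949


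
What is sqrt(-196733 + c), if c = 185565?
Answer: 4*I*sqrt(698) ≈ 105.68*I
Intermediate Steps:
sqrt(-196733 + c) = sqrt(-196733 + 185565) = sqrt(-11168) = 4*I*sqrt(698)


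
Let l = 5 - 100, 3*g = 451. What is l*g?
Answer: -42845/3 ≈ -14282.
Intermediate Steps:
g = 451/3 (g = (⅓)*451 = 451/3 ≈ 150.33)
l = -95
l*g = -95*451/3 = -42845/3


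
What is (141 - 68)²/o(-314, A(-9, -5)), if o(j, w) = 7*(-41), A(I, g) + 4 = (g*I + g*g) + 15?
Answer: -5329/287 ≈ -18.568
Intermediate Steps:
A(I, g) = 11 + g² + I*g (A(I, g) = -4 + ((g*I + g*g) + 15) = -4 + ((I*g + g²) + 15) = -4 + ((g² + I*g) + 15) = -4 + (15 + g² + I*g) = 11 + g² + I*g)
o(j, w) = -287
(141 - 68)²/o(-314, A(-9, -5)) = (141 - 68)²/(-287) = 73²*(-1/287) = 5329*(-1/287) = -5329/287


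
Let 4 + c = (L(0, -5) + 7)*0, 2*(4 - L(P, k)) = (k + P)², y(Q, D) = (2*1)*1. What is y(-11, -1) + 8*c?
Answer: -30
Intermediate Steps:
y(Q, D) = 2 (y(Q, D) = 2*1 = 2)
L(P, k) = 4 - (P + k)²/2 (L(P, k) = 4 - (k + P)²/2 = 4 - (P + k)²/2)
c = -4 (c = -4 + ((4 - (0 - 5)²/2) + 7)*0 = -4 + ((4 - ½*(-5)²) + 7)*0 = -4 + ((4 - ½*25) + 7)*0 = -4 + ((4 - 25/2) + 7)*0 = -4 + (-17/2 + 7)*0 = -4 - 3/2*0 = -4 + 0 = -4)
y(-11, -1) + 8*c = 2 + 8*(-4) = 2 - 32 = -30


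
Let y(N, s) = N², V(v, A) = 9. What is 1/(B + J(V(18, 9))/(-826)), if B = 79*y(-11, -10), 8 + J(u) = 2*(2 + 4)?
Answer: 413/3947865 ≈ 0.00010461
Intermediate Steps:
J(u) = 4 (J(u) = -8 + 2*(2 + 4) = -8 + 2*6 = -8 + 12 = 4)
B = 9559 (B = 79*(-11)² = 79*121 = 9559)
1/(B + J(V(18, 9))/(-826)) = 1/(9559 + 4/(-826)) = 1/(9559 + 4*(-1/826)) = 1/(9559 - 2/413) = 1/(3947865/413) = 413/3947865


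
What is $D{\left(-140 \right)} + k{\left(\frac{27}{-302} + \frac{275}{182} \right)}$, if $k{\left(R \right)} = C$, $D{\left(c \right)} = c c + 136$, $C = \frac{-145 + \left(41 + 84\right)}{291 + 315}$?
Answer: $\frac{5979998}{303} \approx 19736.0$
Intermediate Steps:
$C = - \frac{10}{303}$ ($C = \frac{-145 + 125}{606} = \left(-20\right) \frac{1}{606} = - \frac{10}{303} \approx -0.033003$)
$D{\left(c \right)} = 136 + c^{2}$ ($D{\left(c \right)} = c^{2} + 136 = 136 + c^{2}$)
$k{\left(R \right)} = - \frac{10}{303}$
$D{\left(-140 \right)} + k{\left(\frac{27}{-302} + \frac{275}{182} \right)} = \left(136 + \left(-140\right)^{2}\right) - \frac{10}{303} = \left(136 + 19600\right) - \frac{10}{303} = 19736 - \frac{10}{303} = \frac{5979998}{303}$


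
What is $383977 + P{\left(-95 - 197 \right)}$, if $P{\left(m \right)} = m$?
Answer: $383685$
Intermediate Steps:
$383977 + P{\left(-95 - 197 \right)} = 383977 - 292 = 383685$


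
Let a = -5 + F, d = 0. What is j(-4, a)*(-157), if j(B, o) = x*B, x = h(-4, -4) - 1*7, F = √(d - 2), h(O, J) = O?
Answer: -6908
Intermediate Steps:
F = I*√2 (F = √(0 - 2) = √(-2) = I*√2 ≈ 1.4142*I)
x = -11 (x = -4 - 1*7 = -4 - 7 = -11)
a = -5 + I*√2 ≈ -5.0 + 1.4142*I
j(B, o) = -11*B
j(-4, a)*(-157) = -11*(-4)*(-157) = 44*(-157) = -6908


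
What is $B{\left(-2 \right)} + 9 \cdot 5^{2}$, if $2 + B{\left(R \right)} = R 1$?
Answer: $221$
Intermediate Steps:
$B{\left(R \right)} = -2 + R$ ($B{\left(R \right)} = -2 + R 1 = -2 + R$)
$B{\left(-2 \right)} + 9 \cdot 5^{2} = \left(-2 - 2\right) + 9 \cdot 5^{2} = -4 + 9 \cdot 25 = -4 + 225 = 221$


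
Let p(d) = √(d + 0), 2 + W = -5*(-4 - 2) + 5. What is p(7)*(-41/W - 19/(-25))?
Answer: -398*√7/825 ≈ -1.2764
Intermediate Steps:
W = 33 (W = -2 + (-5*(-4 - 2) + 5) = -2 + (-5*(-6) + 5) = -2 + (30 + 5) = -2 + 35 = 33)
p(d) = √d
p(7)*(-41/W - 19/(-25)) = √7*(-41/33 - 19/(-25)) = √7*(-41*1/33 - 19*(-1/25)) = √7*(-41/33 + 19/25) = √7*(-398/825) = -398*√7/825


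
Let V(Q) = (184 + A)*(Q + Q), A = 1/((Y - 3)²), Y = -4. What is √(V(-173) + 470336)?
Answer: √19926582/7 ≈ 637.70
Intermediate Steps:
A = 1/49 (A = 1/((-4 - 3)²) = 1/((-7)²) = 1/49 ≈ 0.020408)
V(Q) = 18034*Q/49 (V(Q) = (184 + 1/49)*(Q + Q) = 9017*(2*Q)/49 = 18034*Q/49)
√(V(-173) + 470336) = √((18034/49)*(-173) + 470336) = √(-3119882/49 + 470336) = √(19926582/49) = √19926582/7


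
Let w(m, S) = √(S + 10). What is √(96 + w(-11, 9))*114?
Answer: 114*√(96 + √19) ≈ 1142.0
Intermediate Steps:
w(m, S) = √(10 + S)
√(96 + w(-11, 9))*114 = √(96 + √(10 + 9))*114 = √(96 + √19)*114 = 114*√(96 + √19)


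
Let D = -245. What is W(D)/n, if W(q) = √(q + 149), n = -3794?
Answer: -2*I*√6/1897 ≈ -0.0025825*I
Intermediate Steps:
W(q) = √(149 + q)
W(D)/n = √(149 - 245)/(-3794) = √(-96)*(-1/3794) = (4*I*√6)*(-1/3794) = -2*I*√6/1897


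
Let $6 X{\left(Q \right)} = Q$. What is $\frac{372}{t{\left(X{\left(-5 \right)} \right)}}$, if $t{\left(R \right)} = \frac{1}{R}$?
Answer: $-310$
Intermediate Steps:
$X{\left(Q \right)} = \frac{Q}{6}$
$\frac{372}{t{\left(X{\left(-5 \right)} \right)}} = \frac{372}{\frac{1}{\frac{1}{6} \left(-5\right)}} = \frac{372}{\frac{1}{- \frac{5}{6}}} = \frac{372}{- \frac{6}{5}} = 372 \left(- \frac{5}{6}\right) = -310$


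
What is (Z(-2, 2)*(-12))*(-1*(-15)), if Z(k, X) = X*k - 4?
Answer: 1440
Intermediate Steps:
Z(k, X) = -4 + X*k
(Z(-2, 2)*(-12))*(-1*(-15)) = ((-4 + 2*(-2))*(-12))*(-1*(-15)) = ((-4 - 4)*(-12))*15 = -8*(-12)*15 = 96*15 = 1440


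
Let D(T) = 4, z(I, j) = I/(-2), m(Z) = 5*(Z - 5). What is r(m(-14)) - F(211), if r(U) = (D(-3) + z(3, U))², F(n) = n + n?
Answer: -1663/4 ≈ -415.75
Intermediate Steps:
F(n) = 2*n
m(Z) = -25 + 5*Z (m(Z) = 5*(-5 + Z) = -25 + 5*Z)
z(I, j) = -I/2 (z(I, j) = I*(-½) = -I/2)
r(U) = 25/4 (r(U) = (4 - ½*3)² = (4 - 3/2)² = (5/2)² = 25/4)
r(m(-14)) - F(211) = 25/4 - 2*211 = 25/4 - 1*422 = 25/4 - 422 = -1663/4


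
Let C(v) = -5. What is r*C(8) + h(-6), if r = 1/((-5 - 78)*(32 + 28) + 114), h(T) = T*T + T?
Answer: 145985/4866 ≈ 30.001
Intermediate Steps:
h(T) = T + T² (h(T) = T² + T = T + T²)
r = -1/4866 (r = 1/(-83*60 + 114) = 1/(-4980 + 114) = 1/(-4866) = -1/4866 ≈ -0.00020551)
r*C(8) + h(-6) = -1/4866*(-5) - 6*(1 - 6) = 5/4866 - 6*(-5) = 5/4866 + 30 = 145985/4866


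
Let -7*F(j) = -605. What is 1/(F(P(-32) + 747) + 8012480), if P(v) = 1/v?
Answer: 7/56087965 ≈ 1.2480e-7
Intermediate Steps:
F(j) = 605/7 (F(j) = -⅐*(-605) = 605/7)
1/(F(P(-32) + 747) + 8012480) = 1/(605/7 + 8012480) = 1/(56087965/7) = 7/56087965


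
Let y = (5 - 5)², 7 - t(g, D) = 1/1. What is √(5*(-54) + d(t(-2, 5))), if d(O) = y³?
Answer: 3*I*√30 ≈ 16.432*I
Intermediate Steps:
t(g, D) = 6 (t(g, D) = 7 - 1/1 = 7 - 1*1 = 7 - 1 = 6)
y = 0 (y = 0² = 0)
d(O) = 0 (d(O) = 0³ = 0)
√(5*(-54) + d(t(-2, 5))) = √(5*(-54) + 0) = √(-270 + 0) = √(-270) = 3*I*√30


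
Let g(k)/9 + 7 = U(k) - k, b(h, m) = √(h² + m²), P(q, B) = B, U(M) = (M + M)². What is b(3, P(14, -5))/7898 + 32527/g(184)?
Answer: 32527/1217097 + √34/7898 ≈ 0.027463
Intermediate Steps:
U(M) = 4*M² (U(M) = (2*M)² = 4*M²)
g(k) = -63 - 9*k + 36*k² (g(k) = -63 + 9*(4*k² - k) = -63 + 9*(-k + 4*k²) = -63 + (-9*k + 36*k²) = -63 - 9*k + 36*k²)
b(3, P(14, -5))/7898 + 32527/g(184) = √(3² + (-5)²)/7898 + 32527/(-63 - 9*184 + 36*184²) = √(9 + 25)*(1/7898) + 32527/(-63 - 1656 + 36*33856) = √34*(1/7898) + 32527/(-63 - 1656 + 1218816) = √34/7898 + 32527/1217097 = 32527/1217097 + √34/7898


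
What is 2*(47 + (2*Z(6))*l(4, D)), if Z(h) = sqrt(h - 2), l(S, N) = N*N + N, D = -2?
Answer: 110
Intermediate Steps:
l(S, N) = N + N**2 (l(S, N) = N**2 + N = N + N**2)
Z(h) = sqrt(-2 + h)
2*(47 + (2*Z(6))*l(4, D)) = 2*(47 + (2*sqrt(-2 + 6))*(-2*(1 - 2))) = 2*(47 + (2*sqrt(4))*(-2*(-1))) = 2*(47 + (2*2)*2) = 2*(47 + 4*2) = 2*(47 + 8) = 2*55 = 110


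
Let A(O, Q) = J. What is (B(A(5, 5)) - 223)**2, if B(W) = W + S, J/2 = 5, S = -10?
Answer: 49729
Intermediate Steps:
J = 10 (J = 2*5 = 10)
A(O, Q) = 10
B(W) = -10 + W (B(W) = W - 10 = -10 + W)
(B(A(5, 5)) - 223)**2 = ((-10 + 10) - 223)**2 = (0 - 223)**2 = (-223)**2 = 49729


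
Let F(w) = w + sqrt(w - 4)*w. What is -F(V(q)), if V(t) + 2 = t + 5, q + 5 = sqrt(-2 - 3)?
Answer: (1 + sqrt(-6 + I*sqrt(5)))*(2 - I*sqrt(5)) ≈ 8.4664 + 1.7406*I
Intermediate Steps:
q = -5 + I*sqrt(5) (q = -5 + sqrt(-2 - 3) = -5 + sqrt(-5) = -5 + I*sqrt(5) ≈ -5.0 + 2.2361*I)
V(t) = 3 + t (V(t) = -2 + (t + 5) = -2 + (5 + t) = 3 + t)
F(w) = w + w*sqrt(-4 + w) (F(w) = w + sqrt(-4 + w)*w = w + w*sqrt(-4 + w))
-F(V(q)) = -(3 + (-5 + I*sqrt(5)))*(1 + sqrt(-4 + (3 + (-5 + I*sqrt(5))))) = -(-2 + I*sqrt(5))*(1 + sqrt(-4 + (-2 + I*sqrt(5)))) = -(-2 + I*sqrt(5))*(1 + sqrt(-6 + I*sqrt(5))) = -(1 + sqrt(-6 + I*sqrt(5)))*(-2 + I*sqrt(5))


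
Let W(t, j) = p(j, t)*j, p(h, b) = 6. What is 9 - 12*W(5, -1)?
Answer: 81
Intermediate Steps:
W(t, j) = 6*j
9 - 12*W(5, -1) = 9 - 72*(-1) = 9 - 12*(-6) = 9 + 72 = 81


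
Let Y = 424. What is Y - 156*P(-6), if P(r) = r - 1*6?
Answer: 2296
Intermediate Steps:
P(r) = -6 + r (P(r) = r - 6 = -6 + r)
Y - 156*P(-6) = 424 - 156*(-6 - 6) = 424 - 156*(-12) = 424 - 1*(-1872) = 424 + 1872 = 2296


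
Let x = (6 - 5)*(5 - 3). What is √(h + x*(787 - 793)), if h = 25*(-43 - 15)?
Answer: I*√1462 ≈ 38.236*I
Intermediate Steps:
x = 2 (x = 1*2 = 2)
h = -1450 (h = 25*(-58) = -1450)
√(h + x*(787 - 793)) = √(-1450 + 2*(787 - 793)) = √(-1450 + 2*(-6)) = √(-1450 - 12) = √(-1462) = I*√1462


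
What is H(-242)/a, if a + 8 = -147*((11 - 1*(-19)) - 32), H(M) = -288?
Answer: -144/143 ≈ -1.0070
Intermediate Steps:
a = 286 (a = -8 - 147*((11 - 1*(-19)) - 32) = -8 - 147*((11 + 19) - 32) = -8 - 147*(30 - 32) = -8 - 147*(-2) = -8 + 294 = 286)
H(-242)/a = -288/286 = -288*1/286 = -144/143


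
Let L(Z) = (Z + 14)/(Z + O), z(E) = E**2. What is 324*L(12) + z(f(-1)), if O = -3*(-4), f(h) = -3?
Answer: 360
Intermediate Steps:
O = 12
L(Z) = (14 + Z)/(12 + Z) (L(Z) = (Z + 14)/(Z + 12) = (14 + Z)/(12 + Z))
324*L(12) + z(f(-1)) = 324*((14 + 12)/(12 + 12)) + (-3)**2 = 324*(26/24) + 9 = 324*((1/24)*26) + 9 = 324*(13/12) + 9 = 351 + 9 = 360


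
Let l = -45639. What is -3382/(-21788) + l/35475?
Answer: -13248577/11711050 ≈ -1.1313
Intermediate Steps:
-3382/(-21788) + l/35475 = -3382/(-21788) - 45639/35475 = -3382*(-1/21788) - 45639*1/35475 = 1691/10894 - 1383/1075 = -13248577/11711050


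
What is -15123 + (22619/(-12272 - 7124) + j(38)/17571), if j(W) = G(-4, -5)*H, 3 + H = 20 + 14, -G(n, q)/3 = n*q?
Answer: -1718153176759/113602372 ≈ -15124.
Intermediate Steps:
G(n, q) = -3*n*q
H = 31 (H = -3 + (20 + 14) = -3 + 34 = 31)
j(W) = -1860 (j(W) = -3*(-4)*(-5)*31 = -60*31 = -1860)
-15123 + (22619/(-12272 - 7124) + j(38)/17571) = -15123 + (22619/(-12272 - 7124) - 1860/17571) = -15123 + (22619/(-19396) - 1860*1/17571) = -15123 + (22619*(-1/19396) - 620/5857) = -15123 + (-22619/19396 - 620/5857) = -15123 - 144505003/113602372 = -1718153176759/113602372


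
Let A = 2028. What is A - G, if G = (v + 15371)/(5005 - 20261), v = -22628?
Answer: 30931911/15256 ≈ 2027.5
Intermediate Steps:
G = 7257/15256 (G = (-22628 + 15371)/(5005 - 20261) = -7257/(-15256) = -7257*(-1/15256) = 7257/15256 ≈ 0.47568)
A - G = 2028 - 1*7257/15256 = 2028 - 7257/15256 = 30931911/15256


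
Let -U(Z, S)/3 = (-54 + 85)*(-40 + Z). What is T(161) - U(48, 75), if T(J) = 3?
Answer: 747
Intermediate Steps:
U(Z, S) = 3720 - 93*Z (U(Z, S) = -3*(-54 + 85)*(-40 + Z) = -93*(-40 + Z) = -3*(-1240 + 31*Z) = 3720 - 93*Z)
T(161) - U(48, 75) = 3 - (3720 - 93*48) = 3 - (3720 - 4464) = 3 - 1*(-744) = 3 + 744 = 747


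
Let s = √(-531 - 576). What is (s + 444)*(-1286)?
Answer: -570984 - 3858*I*√123 ≈ -5.7098e+5 - 42787.0*I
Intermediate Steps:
s = 3*I*√123 (s = √(-1107) = 3*I*√123 ≈ 33.272*I)
(s + 444)*(-1286) = (3*I*√123 + 444)*(-1286) = (444 + 3*I*√123)*(-1286) = -570984 - 3858*I*√123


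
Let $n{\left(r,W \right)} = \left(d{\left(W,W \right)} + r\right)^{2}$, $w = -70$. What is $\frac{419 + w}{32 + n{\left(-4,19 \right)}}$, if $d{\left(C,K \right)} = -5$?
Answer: $\frac{349}{113} \approx 3.0885$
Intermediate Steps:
$n{\left(r,W \right)} = \left(-5 + r\right)^{2}$
$\frac{419 + w}{32 + n{\left(-4,19 \right)}} = \frac{419 - 70}{32 + \left(-5 - 4\right)^{2}} = \frac{349}{32 + \left(-9\right)^{2}} = \frac{349}{32 + 81} = \frac{349}{113}$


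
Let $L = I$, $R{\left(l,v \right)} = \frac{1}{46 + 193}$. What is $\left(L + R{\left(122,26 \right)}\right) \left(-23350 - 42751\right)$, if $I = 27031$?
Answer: $- \frac{427039561410}{239} \approx -1.7868 \cdot 10^{9}$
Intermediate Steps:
$R{\left(l,v \right)} = \frac{1}{239}$
$L = 27031$
$\left(L + R{\left(122,26 \right)}\right) \left(-23350 - 42751\right) = \left(27031 + \frac{1}{239}\right) \left(-23350 - 42751\right) = \frac{6460410}{239} \left(-66101\right) = - \frac{427039561410}{239}$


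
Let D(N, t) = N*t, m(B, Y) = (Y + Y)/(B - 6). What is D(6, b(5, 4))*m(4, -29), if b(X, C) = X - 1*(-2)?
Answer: 1218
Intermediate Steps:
b(X, C) = 2 + X (b(X, C) = X + 2 = 2 + X)
m(B, Y) = 2*Y/(-6 + B) (m(B, Y) = (2*Y)/(-6 + B) = 2*Y/(-6 + B))
D(6, b(5, 4))*m(4, -29) = (6*(2 + 5))*(2*(-29)/(-6 + 4)) = (6*7)*(2*(-29)/(-2)) = 42*(2*(-29)*(-½)) = 42*29 = 1218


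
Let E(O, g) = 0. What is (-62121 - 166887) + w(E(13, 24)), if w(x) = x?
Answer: -229008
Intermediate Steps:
(-62121 - 166887) + w(E(13, 24)) = (-62121 - 166887) + 0 = -229008 + 0 = -229008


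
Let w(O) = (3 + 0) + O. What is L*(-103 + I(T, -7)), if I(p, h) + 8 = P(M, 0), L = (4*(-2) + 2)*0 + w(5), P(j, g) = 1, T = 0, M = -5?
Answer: -880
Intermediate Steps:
w(O) = 3 + O
L = 8 (L = (4*(-2) + 2)*0 + (3 + 5) = (-8 + 2)*0 + 8 = -6*0 + 8 = 0 + 8 = 8)
I(p, h) = -7 (I(p, h) = -8 + 1 = -7)
L*(-103 + I(T, -7)) = 8*(-103 - 7) = 8*(-110) = -880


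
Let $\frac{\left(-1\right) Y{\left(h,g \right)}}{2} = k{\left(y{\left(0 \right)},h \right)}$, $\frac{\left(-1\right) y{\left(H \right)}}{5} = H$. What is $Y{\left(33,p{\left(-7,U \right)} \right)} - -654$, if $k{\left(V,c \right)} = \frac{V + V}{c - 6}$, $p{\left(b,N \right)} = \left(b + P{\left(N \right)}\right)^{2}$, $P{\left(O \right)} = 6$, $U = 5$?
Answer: $654$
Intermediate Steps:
$y{\left(H \right)} = - 5 H$
$p{\left(b,N \right)} = \left(6 + b\right)^{2}$ ($p{\left(b,N \right)} = \left(b + 6\right)^{2} = \left(6 + b\right)^{2}$)
$k{\left(V,c \right)} = \frac{2 V}{-6 + c}$
$Y{\left(h,g \right)} = 0$ ($Y{\left(h,g \right)} = - 2 \frac{2 \left(\left(-5\right) 0\right)}{-6 + h} = - 2 \cdot 2 \cdot 0 \frac{1}{-6 + h} = \left(-2\right) 0 = 0$)
$Y{\left(33,p{\left(-7,U \right)} \right)} - -654 = 0 - -654 = 0 + 654 = 654$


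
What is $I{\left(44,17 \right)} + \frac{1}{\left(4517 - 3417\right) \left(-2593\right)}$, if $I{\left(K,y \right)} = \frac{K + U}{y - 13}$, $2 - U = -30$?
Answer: $\frac{54193699}{2852300} \approx 19.0$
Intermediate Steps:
$U = 32$ ($U = 2 - -30 = 2 + 30 = 32$)
$I{\left(K,y \right)} = \frac{32 + K}{-13 + y}$ ($I{\left(K,y \right)} = \frac{K + 32}{y - 13} = \frac{32 + K}{-13 + y}$)
$I{\left(44,17 \right)} + \frac{1}{\left(4517 - 3417\right) \left(-2593\right)} = \frac{32 + 44}{-13 + 17} + \frac{1}{\left(4517 - 3417\right) \left(-2593\right)} = \frac{1}{4} \cdot 76 + \frac{1}{1100} \left(- \frac{1}{2593}\right) = 19 - \frac{1}{2852300} = \frac{54193699}{2852300}$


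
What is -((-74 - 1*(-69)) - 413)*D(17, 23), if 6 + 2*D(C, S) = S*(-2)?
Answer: -10868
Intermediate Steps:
D(C, S) = -3 - S (D(C, S) = -3 + (S*(-2))/2 = -3 + (-2*S)/2 = -3 - S)
-((-74 - 1*(-69)) - 413)*D(17, 23) = -((-74 - 1*(-69)) - 413)*(-3 - 1*23) = -((-74 + 69) - 413)*(-3 - 23) = -(-5 - 413)*(-26) = -(-418)*(-26) = -1*10868 = -10868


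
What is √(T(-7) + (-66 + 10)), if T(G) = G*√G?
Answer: √(-56 - 7*I*√7) ≈ 1.2213 - 7.5823*I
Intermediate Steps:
T(G) = G^(3/2)
√(T(-7) + (-66 + 10)) = √((-7)^(3/2) + (-66 + 10)) = √(-7*I*√7 - 56) = √(-56 - 7*I*√7)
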